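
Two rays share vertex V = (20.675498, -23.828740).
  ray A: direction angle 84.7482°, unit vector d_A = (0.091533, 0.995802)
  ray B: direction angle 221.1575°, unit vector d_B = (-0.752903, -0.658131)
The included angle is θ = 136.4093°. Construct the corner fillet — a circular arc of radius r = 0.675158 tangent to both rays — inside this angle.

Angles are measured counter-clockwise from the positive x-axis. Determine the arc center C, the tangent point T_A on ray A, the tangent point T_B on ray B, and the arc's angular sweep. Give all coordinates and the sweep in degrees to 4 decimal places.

center=(20.0279,-23.4981) T_A=(20.7002,-23.5599) T_B=(20.4722,-24.0064) sweep=43.5907

bisector direction at 152.9529° = (-0.890633,0.454724)
center distance |VC| = r/sin(θ/2) = 0.675158/sin(68.2047°) = 0.727137
C = V + |VC|·bis = (20.0279,-23.4981)
T_A = V + ((C−V)·d_A)·d_A = V + 0.2700·d_A = (20.7002,-23.5599)
T_B = V + ((C−V)·d_B)·d_B = V + 0.2700·d_B = (20.4722,-24.0064)
sweep = 180° − θ = 43.5907°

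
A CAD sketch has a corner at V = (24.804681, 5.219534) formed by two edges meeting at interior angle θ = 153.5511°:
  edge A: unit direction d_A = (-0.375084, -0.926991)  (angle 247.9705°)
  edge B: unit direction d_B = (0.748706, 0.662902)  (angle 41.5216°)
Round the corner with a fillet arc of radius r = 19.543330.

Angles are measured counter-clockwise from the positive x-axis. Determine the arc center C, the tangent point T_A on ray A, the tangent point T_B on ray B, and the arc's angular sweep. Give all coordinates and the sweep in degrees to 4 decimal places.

center=(41.1985,-6.3682) T_A=(23.0821,0.9622) T_B=(28.2432,8.2640) sweep=26.4489

bisector direction at 324.7461° = (0.816602,-0.577201)
center distance |VC| = r/sin(θ/2) = 19.543330/sin(76.7755°) = 20.075710
C = V + |VC|·bis = (41.1985,-6.3682)
T_A = V + ((C−V)·d_A)·d_A = V + 4.5926·d_A = (23.0821,0.9622)
T_B = V + ((C−V)·d_B)·d_B = V + 4.5926·d_B = (28.2432,8.2640)
sweep = 180° − θ = 26.4489°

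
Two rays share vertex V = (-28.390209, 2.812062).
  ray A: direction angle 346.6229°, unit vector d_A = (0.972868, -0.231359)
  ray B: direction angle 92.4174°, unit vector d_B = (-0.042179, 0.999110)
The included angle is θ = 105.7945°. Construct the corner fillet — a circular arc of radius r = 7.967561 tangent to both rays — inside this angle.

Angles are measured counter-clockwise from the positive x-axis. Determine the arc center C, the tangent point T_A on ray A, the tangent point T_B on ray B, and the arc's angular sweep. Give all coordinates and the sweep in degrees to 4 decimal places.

bisector direction at 39.5202° = (0.771401,0.636350)
center distance |VC| = r/sin(θ/2) = 7.967561/sin(52.8972°) = 9.989983
C = V + |VC|·bis = (-20.6839,9.1692)
T_A = V + ((C−V)·d_A)·d_A = V + 6.0264·d_A = (-22.5273,1.4178)
T_B = V + ((C−V)·d_B)·d_B = V + 6.0264·d_B = (-28.6444,8.8331)
sweep = 180° − θ = 74.2055°

center=(-20.6839,9.1692) T_A=(-22.5273,1.4178) T_B=(-28.6444,8.8331) sweep=74.2055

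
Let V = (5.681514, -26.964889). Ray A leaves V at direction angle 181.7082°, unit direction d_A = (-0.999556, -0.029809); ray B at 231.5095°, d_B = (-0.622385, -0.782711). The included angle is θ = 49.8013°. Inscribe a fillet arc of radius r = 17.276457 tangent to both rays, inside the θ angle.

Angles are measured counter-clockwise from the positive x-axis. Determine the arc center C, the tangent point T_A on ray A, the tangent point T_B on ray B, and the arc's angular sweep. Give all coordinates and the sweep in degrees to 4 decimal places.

center=(-31.0048,-45.3431) T_A=(-31.5198,-28.0743) T_B=(-17.4823,-56.0957) sweep=130.1987

bisector direction at 206.6089° = (-0.894085,-0.447897)
center distance |VC| = r/sin(θ/2) = 17.276457/sin(24.9006°) = 41.032222
C = V + |VC|·bis = (-31.0048,-45.3431)
T_A = V + ((C−V)·d_A)·d_A = V + 37.2178·d_A = (-31.5198,-28.0743)
T_B = V + ((C−V)·d_B)·d_B = V + 37.2178·d_B = (-17.4823,-56.0957)
sweep = 180° − θ = 130.1987°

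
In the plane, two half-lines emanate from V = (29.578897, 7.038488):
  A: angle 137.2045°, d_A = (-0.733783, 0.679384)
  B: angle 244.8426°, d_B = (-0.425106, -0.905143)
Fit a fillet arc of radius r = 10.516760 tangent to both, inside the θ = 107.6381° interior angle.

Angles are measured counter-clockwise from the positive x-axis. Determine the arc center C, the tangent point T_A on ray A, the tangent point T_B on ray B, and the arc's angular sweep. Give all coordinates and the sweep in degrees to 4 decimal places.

center=(16.7899,4.5471) T_A=(23.9348,12.2641) T_B=(26.3091,0.0764) sweep=72.3619

bisector direction at 191.0236° = (-0.981549,-0.191212)
center distance |VC| = r/sin(θ/2) = 10.516760/sin(53.8190°) = 13.029392
C = V + |VC|·bis = (16.7899,4.5471)
T_A = V + ((C−V)·d_A)·d_A = V + 7.6917·d_A = (23.9348,12.2641)
T_B = V + ((C−V)·d_B)·d_B = V + 7.6917·d_B = (26.3091,0.0764)
sweep = 180° − θ = 72.3619°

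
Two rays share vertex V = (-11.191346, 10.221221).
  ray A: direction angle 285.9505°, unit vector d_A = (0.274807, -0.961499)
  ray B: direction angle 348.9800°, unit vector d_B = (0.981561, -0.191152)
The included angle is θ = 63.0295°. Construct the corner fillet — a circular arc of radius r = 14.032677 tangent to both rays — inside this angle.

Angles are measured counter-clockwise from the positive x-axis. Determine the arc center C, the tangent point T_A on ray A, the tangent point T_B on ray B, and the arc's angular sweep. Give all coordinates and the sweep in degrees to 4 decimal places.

center=(8.5903,-7.9274) T_A=(-4.9021,-11.7837) T_B=(11.2727,5.8465) sweep=116.9705

bisector direction at 317.4652° = (0.736867,-0.676037)
center distance |VC| = r/sin(θ/2) = 14.032677/sin(31.5147°) = 26.845595
C = V + |VC|·bis = (8.5903,-7.9274)
T_A = V + ((C−V)·d_A)·d_A = V + 22.8860·d_A = (-4.9021,-11.7837)
T_B = V + ((C−V)·d_B)·d_B = V + 22.8860·d_B = (11.2727,5.8465)
sweep = 180° − θ = 116.9705°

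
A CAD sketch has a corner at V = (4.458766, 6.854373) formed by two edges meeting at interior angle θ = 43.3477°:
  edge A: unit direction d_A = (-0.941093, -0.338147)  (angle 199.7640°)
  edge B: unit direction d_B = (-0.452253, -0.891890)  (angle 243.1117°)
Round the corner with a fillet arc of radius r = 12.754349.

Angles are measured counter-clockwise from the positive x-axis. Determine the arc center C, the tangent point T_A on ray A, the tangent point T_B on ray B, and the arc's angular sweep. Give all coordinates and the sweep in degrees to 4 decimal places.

bisector direction at 221.4379° = (-0.749674,-0.661807)
center distance |VC| = r/sin(θ/2) = 12.754349/sin(21.6739°) = 34.534434
C = V + |VC|·bis = (-21.4308,-16.0008)
T_A = V + ((C−V)·d_A)·d_A = V + 32.0929·d_A = (-25.7436,-3.9977)
T_B = V + ((C−V)·d_B)·d_B = V + 32.0929·d_B = (-10.0553,-21.7690)
sweep = 180° − θ = 136.6523°

center=(-21.4308,-16.0008) T_A=(-25.7436,-3.9977) T_B=(-10.0553,-21.7690) sweep=136.6523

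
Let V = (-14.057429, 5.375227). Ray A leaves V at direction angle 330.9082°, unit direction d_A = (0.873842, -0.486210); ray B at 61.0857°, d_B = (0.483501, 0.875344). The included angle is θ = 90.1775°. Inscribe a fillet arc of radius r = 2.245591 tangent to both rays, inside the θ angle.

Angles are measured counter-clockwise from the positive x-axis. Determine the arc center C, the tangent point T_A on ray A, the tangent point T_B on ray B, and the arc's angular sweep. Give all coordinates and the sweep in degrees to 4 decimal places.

center=(-11.0094,6.2491) T_A=(-12.1012,4.2868) T_B=(-12.9750,7.3348) sweep=89.8225

bisector direction at 15.9970° = (0.961276,0.275586)
center distance |VC| = r/sin(θ/2) = 2.245591/sin(45.0887°) = 3.170837
C = V + |VC|·bis = (-11.0094,6.2491)
T_A = V + ((C−V)·d_A)·d_A = V + 2.2386·d_A = (-12.1012,4.2868)
T_B = V + ((C−V)·d_B)·d_B = V + 2.2386·d_B = (-12.9750,7.3348)
sweep = 180° − θ = 89.8225°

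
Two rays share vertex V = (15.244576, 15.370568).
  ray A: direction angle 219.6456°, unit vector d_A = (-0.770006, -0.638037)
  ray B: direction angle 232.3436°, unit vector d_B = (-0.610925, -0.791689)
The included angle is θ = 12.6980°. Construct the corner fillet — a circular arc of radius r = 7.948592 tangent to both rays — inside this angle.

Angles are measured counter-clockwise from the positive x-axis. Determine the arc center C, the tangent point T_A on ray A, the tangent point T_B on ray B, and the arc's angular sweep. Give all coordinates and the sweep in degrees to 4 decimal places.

bisector direction at 225.9946° = (-0.694726,-0.719274)
center distance |VC| = r/sin(θ/2) = 7.948592/sin(6.3490°) = 71.878112
C = V + |VC|·bis = (-34.6910,-36.3295)
T_A = V + ((C−V)·d_A)·d_A = V + 71.4373·d_A = (-39.7625,-30.2091)
T_B = V + ((C−V)·d_B)·d_B = V + 71.4373·d_B = (-28.3982,-41.1855)
sweep = 180° − θ = 167.3020°

center=(-34.6910,-36.3295) T_A=(-39.7625,-30.2091) T_B=(-28.3982,-41.1855) sweep=167.3020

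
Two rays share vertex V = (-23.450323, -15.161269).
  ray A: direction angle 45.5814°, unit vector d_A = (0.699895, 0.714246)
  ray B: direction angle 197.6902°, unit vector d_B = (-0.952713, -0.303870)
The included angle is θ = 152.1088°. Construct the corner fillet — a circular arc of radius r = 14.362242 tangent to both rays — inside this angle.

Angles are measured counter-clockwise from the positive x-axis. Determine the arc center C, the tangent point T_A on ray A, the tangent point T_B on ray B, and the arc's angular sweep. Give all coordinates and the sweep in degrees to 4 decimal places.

center=(-31.2124,-2.5619) T_A=(-20.9542,-12.6140) T_B=(-26.8481,-16.2450) sweep=27.8912

bisector direction at 121.6358° = (-0.524518,0.851399)
center distance |VC| = r/sin(θ/2) = 14.362242/sin(76.0544°) = 14.798426
C = V + |VC|·bis = (-31.2124,-2.5619)
T_A = V + ((C−V)·d_A)·d_A = V + 3.5664·d_A = (-20.9542,-12.6140)
T_B = V + ((C−V)·d_B)·d_B = V + 3.5664·d_B = (-26.8481,-16.2450)
sweep = 180° − θ = 27.8912°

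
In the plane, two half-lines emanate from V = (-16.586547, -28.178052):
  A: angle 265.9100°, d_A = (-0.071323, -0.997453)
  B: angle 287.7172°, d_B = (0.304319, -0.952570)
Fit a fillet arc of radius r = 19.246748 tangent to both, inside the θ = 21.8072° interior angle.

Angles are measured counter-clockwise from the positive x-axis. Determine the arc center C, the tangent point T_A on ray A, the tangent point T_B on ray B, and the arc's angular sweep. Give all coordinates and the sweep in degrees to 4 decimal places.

bisector direction at 276.8136° = (0.118640,-0.992937)
center distance |VC| = r/sin(θ/2) = 19.246748/sin(10.9036°) = 101.750047
C = V + |VC|·bis = (-4.5150,-129.2095)
T_A = V + ((C−V)·d_A)·d_A = V + 99.9131·d_A = (-23.7127,-127.8367)
T_B = V + ((C−V)·d_B)·d_B = V + 99.9131·d_B = (13.8189,-123.3523)
sweep = 180° − θ = 158.1928°

center=(-4.5150,-129.2095) T_A=(-23.7127,-127.8367) T_B=(13.8189,-123.3523) sweep=158.1928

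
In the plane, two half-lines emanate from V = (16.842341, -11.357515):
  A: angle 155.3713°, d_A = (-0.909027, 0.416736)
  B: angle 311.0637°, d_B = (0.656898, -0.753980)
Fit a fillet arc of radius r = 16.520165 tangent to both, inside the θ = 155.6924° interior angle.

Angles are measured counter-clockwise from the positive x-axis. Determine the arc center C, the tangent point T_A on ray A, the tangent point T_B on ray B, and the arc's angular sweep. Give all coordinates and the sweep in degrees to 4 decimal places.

center=(6.7236,-24.8921) T_A=(13.6082,-9.8748) T_B=(19.1795,-14.0401) sweep=24.3076

bisector direction at 233.2175° = (-0.598779,-0.800914)
center distance |VC| = r/sin(θ/2) = 16.520165/sin(77.8462°) = 16.898938
C = V + |VC|·bis = (6.7236,-24.8921)
T_A = V + ((C−V)·d_A)·d_A = V + 3.5578·d_A = (13.6082,-9.8748)
T_B = V + ((C−V)·d_B)·d_B = V + 3.5578·d_B = (19.1795,-14.0401)
sweep = 180° − θ = 24.3076°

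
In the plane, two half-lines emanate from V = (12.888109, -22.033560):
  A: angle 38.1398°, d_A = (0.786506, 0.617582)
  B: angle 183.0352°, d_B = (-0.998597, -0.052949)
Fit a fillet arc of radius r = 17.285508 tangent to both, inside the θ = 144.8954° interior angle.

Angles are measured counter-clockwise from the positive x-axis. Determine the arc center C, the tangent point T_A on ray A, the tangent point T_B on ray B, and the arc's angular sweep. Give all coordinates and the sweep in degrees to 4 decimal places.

center=(6.5131,-5.0618) T_A=(17.1883,-18.6570) T_B=(7.4283,-22.3231) sweep=35.1046

bisector direction at 110.5875° = (-0.351637,0.936136)
center distance |VC| = r/sin(θ/2) = 17.285508/sin(72.4477°) = 18.129584
C = V + |VC|·bis = (6.5131,-5.0618)
T_A = V + ((C−V)·d_A)·d_A = V + 5.4675·d_A = (17.1883,-18.6570)
T_B = V + ((C−V)·d_B)·d_B = V + 5.4675·d_B = (7.4283,-22.3231)
sweep = 180° − θ = 35.1046°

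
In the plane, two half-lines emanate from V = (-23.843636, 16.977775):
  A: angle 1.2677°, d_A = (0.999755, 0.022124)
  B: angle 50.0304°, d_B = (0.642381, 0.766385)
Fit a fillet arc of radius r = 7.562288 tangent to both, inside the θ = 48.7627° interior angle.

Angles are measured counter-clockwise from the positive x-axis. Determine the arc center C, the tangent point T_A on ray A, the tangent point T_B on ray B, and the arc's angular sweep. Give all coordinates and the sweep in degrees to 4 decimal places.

bisector direction at 25.6491° = (0.901462,0.432858)
center distance |VC| = r/sin(θ/2) = 7.562288/sin(24.3814°) = 18.319142
C = V + |VC|·bis = (-7.3296,24.9074)
T_A = V + ((C−V)·d_A)·d_A = V + 16.6854·d_A = (-7.1623,17.3469)
T_B = V + ((C−V)·d_B)·d_B = V + 16.6854·d_B = (-13.1252,29.7652)
sweep = 180° − θ = 131.2373°

center=(-7.3296,24.9074) T_A=(-7.1623,17.3469) T_B=(-13.1252,29.7652) sweep=131.2373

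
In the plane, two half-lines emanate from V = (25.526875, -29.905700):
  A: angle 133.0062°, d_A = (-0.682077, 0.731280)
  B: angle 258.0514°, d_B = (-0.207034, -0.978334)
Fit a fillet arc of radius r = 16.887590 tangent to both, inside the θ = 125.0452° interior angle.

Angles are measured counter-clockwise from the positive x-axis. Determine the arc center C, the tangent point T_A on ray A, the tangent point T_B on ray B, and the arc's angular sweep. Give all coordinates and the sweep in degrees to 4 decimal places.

center=(7.1869,-35.0018) T_A=(19.5364,-23.4831) T_B=(23.7086,-38.4981) sweep=54.9548

bisector direction at 195.5288° = (-0.963496,-0.267723)
center distance |VC| = r/sin(θ/2) = 16.887590/sin(62.5226°) = 19.034857
C = V + |VC|·bis = (7.1869,-35.0018)
T_A = V + ((C−V)·d_A)·d_A = V + 8.7827·d_A = (19.5364,-23.4831)
T_B = V + ((C−V)·d_B)·d_B = V + 8.7827·d_B = (23.7086,-38.4981)
sweep = 180° − θ = 54.9548°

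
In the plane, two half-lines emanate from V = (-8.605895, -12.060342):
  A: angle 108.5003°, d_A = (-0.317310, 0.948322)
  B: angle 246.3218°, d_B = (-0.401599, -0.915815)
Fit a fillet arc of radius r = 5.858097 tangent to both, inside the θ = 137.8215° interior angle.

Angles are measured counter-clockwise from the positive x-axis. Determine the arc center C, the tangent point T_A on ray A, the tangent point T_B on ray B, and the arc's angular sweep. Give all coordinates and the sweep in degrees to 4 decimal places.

bisector direction at 177.4110° = (-0.998979,0.045170)
center distance |VC| = r/sin(θ/2) = 5.858097/sin(68.9107°) = 6.278633
C = V + |VC|·bis = (-14.8781,-11.7767)
T_A = V + ((C−V)·d_A)·d_A = V + 2.2592·d_A = (-9.3228,-9.9179)
T_B = V + ((C−V)·d_B)·d_B = V + 2.2592·d_B = (-9.5132,-14.1293)
sweep = 180° − θ = 42.1785°

center=(-14.8781,-11.7767) T_A=(-9.3228,-9.9179) T_B=(-9.5132,-14.1293) sweep=42.1785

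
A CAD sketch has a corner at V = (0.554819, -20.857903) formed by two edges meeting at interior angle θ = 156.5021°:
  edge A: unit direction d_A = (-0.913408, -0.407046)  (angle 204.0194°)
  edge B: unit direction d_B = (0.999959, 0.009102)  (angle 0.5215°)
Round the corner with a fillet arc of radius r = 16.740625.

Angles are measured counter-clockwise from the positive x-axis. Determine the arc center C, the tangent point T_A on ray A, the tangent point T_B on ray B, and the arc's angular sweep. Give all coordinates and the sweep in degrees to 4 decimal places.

bisector direction at 282.2704° = (0.212526,-0.977155)
center distance |VC| = r/sin(θ/2) = 16.740625/sin(78.2511°) = 17.098860
C = V + |VC|·bis = (4.1888,-37.5661)
T_A = V + ((C−V)·d_A)·d_A = V + 3.4817·d_A = (-2.6254,-22.2751)
T_B = V + ((C−V)·d_B)·d_B = V + 3.4817·d_B = (4.0364,-20.8262)
sweep = 180° − θ = 23.4979°

center=(4.1888,-37.5661) T_A=(-2.6254,-22.2751) T_B=(4.0364,-20.8262) sweep=23.4979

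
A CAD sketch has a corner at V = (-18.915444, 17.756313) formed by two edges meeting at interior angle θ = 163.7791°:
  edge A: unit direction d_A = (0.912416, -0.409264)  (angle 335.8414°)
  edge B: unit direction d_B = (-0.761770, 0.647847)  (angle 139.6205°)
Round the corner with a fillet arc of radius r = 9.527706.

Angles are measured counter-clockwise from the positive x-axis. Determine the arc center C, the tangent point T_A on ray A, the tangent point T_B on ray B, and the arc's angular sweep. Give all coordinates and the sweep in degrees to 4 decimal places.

bisector direction at 57.7310° = (0.533896,0.845550)
center distance |VC| = r/sin(θ/2) = 9.527706/sin(81.8895°) = 9.623965
C = V + |VC|·bis = (-13.7773,25.8939)
T_A = V + ((C−V)·d_A)·d_A = V + 1.3578·d_A = (-17.6766,17.2006)
T_B = V + ((C−V)·d_B)·d_B = V + 1.3578·d_B = (-19.9497,18.6359)
sweep = 180° − θ = 16.2209°

center=(-13.7773,25.8939) T_A=(-17.6766,17.2006) T_B=(-19.9497,18.6359) sweep=16.2209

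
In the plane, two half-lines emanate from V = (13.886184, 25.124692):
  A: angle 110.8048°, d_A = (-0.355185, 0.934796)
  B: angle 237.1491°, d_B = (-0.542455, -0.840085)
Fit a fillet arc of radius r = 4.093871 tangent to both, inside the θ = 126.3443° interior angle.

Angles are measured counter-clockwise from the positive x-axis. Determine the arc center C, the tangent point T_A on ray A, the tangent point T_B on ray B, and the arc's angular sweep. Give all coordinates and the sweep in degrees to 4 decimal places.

bisector direction at 173.9770° = (-0.994480,0.104929)
center distance |VC| = r/sin(θ/2) = 4.093871/sin(63.1722°) = 4.587656
C = V + |VC|·bis = (9.3239,25.6061)
T_A = V + ((C−V)·d_A)·d_A = V + 2.0705·d_A = (13.1508,27.0602)
T_B = V + ((C−V)·d_B)·d_B = V + 2.0705·d_B = (12.7631,23.3853)
sweep = 180° − θ = 53.6557°

center=(9.3239,25.6061) T_A=(13.1508,27.0602) T_B=(12.7631,23.3853) sweep=53.6557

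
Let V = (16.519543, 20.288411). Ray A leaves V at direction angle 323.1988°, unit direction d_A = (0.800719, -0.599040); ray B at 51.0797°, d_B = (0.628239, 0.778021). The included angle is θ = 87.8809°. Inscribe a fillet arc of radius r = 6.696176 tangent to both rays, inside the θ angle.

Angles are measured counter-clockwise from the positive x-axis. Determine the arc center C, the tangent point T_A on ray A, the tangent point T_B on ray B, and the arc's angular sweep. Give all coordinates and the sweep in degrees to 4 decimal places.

center=(26.0946,21.4877) T_A=(22.0834,16.1260) T_B=(20.8849,25.6945) sweep=92.1191

bisector direction at 7.1393° = (0.992247,0.124281)
center distance |VC| = r/sin(θ/2) = 6.696176/sin(43.9404°) = 9.649915
C = V + |VC|·bis = (26.0946,21.4877)
T_A = V + ((C−V)·d_A)·d_A = V + 6.9485·d_A = (22.0834,16.1260)
T_B = V + ((C−V)·d_B)·d_B = V + 6.9485·d_B = (20.8849,25.6945)
sweep = 180° − θ = 92.1191°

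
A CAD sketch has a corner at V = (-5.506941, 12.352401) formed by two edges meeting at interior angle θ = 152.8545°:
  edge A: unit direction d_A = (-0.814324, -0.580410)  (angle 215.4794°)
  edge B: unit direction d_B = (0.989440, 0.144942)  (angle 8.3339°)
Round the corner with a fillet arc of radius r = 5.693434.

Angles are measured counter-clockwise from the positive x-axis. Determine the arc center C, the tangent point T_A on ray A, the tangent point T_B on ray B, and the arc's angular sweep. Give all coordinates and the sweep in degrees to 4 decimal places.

center=(-3.3217,6.9183) T_A=(-6.6262,11.5546) T_B=(-4.1469,12.5516) sweep=27.1455

bisector direction at 291.9067° = (0.373095,-0.927793)
center distance |VC| = r/sin(θ/2) = 5.693434/sin(76.4273°) = 5.857004
C = V + |VC|·bis = (-3.3217,6.9183)
T_A = V + ((C−V)·d_A)·d_A = V + 1.3745·d_A = (-6.6262,11.5546)
T_B = V + ((C−V)·d_B)·d_B = V + 1.3745·d_B = (-4.1469,12.5516)
sweep = 180° − θ = 27.1455°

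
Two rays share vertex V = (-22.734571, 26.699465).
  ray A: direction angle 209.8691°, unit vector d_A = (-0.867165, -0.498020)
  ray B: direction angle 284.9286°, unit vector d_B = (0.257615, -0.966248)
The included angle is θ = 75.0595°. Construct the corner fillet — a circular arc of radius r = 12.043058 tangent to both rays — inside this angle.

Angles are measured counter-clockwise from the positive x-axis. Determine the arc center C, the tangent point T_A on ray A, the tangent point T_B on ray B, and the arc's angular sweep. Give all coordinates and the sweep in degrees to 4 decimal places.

bisector direction at 247.3989° = (-0.384314,-0.923203)
center distance |VC| = r/sin(θ/2) = 12.043058/sin(37.5297°) = 19.769511
C = V + |VC|·bis = (-30.3323,8.4482)
T_A = V + ((C−V)·d_A)·d_A = V + 15.6780·d_A = (-36.3300,18.8915)
T_B = V + ((C−V)·d_B)·d_B = V + 15.6780·d_B = (-18.6957,11.5507)
sweep = 180° − θ = 104.9405°

center=(-30.3323,8.4482) T_A=(-36.3300,18.8915) T_B=(-18.6957,11.5507) sweep=104.9405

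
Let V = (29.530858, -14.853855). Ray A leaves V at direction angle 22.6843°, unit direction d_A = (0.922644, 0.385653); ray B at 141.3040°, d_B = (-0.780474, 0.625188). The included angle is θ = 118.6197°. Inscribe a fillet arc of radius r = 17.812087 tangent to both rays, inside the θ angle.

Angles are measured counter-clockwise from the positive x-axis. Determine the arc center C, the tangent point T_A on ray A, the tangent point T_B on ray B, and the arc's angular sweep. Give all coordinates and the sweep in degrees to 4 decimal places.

center=(32.4157,5.6574) T_A=(39.2850,-10.7768) T_B=(21.2798,-8.2444) sweep=61.3803

bisector direction at 81.9941° = (0.139274,0.990254)
center distance |VC| = r/sin(θ/2) = 17.812087/sin(59.3098°) = 20.713173
C = V + |VC|·bis = (32.4157,5.6574)
T_A = V + ((C−V)·d_A)·d_A = V + 10.5719·d_A = (39.2850,-10.7768)
T_B = V + ((C−V)·d_B)·d_B = V + 10.5719·d_B = (21.2798,-8.2444)
sweep = 180° − θ = 61.3803°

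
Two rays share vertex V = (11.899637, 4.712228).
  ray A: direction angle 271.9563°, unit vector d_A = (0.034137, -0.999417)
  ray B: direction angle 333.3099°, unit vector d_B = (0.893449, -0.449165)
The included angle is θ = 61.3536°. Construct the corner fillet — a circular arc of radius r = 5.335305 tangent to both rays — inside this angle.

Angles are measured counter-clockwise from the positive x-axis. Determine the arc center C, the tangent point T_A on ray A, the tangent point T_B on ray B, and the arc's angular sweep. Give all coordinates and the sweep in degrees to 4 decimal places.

center=(17.5389,-4.0944) T_A=(12.2067,-4.2765) T_B=(19.9353,0.6725) sweep=118.6464

bisector direction at 302.6331° = (0.539257,-0.842141)
center distance |VC| = r/sin(θ/2) = 5.335305/sin(30.6768°) = 10.457390
C = V + |VC|·bis = (17.5389,-4.0944)
T_A = V + ((C−V)·d_A)·d_A = V + 8.9940·d_A = (12.2067,-4.2765)
T_B = V + ((C−V)·d_B)·d_B = V + 8.9940·d_B = (19.9353,0.6725)
sweep = 180° − θ = 118.6464°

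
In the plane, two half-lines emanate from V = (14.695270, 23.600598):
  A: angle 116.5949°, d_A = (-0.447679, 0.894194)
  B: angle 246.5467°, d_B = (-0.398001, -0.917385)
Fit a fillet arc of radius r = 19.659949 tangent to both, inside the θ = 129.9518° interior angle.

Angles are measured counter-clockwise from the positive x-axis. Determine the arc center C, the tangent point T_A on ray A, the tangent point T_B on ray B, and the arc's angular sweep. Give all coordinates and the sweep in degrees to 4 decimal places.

center=(-6.9932,23.0058) T_A=(10.5866,31.8072) T_B=(11.0426,15.1812) sweep=50.0482

bisector direction at 181.5708° = (-0.999624,-0.027412)
center distance |VC| = r/sin(θ/2) = 19.659949/sin(64.9759°) = 21.696611
C = V + |VC|·bis = (-6.9932,23.0058)
T_A = V + ((C−V)·d_A)·d_A = V + 9.1777·d_A = (10.5866,31.8072)
T_B = V + ((C−V)·d_B)·d_B = V + 9.1777·d_B = (11.0426,15.1812)
sweep = 180° − θ = 50.0482°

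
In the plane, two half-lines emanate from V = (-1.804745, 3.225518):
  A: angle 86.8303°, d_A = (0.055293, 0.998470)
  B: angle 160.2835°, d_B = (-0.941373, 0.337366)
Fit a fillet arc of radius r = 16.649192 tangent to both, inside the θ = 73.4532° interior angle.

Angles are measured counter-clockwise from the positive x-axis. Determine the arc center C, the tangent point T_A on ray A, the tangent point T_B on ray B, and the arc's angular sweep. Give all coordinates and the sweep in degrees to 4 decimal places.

center=(-17.1946,26.4269) T_A=(-0.5709,25.5064) T_B=(-22.8115,10.7538) sweep=106.5468

bisector direction at 123.5569° = (-0.552765,0.833337)
center distance |VC| = r/sin(θ/2) = 16.649192/sin(36.7266°) = 27.841583
C = V + |VC|·bis = (-17.1946,26.4269)
T_A = V + ((C−V)·d_A)·d_A = V + 22.3150·d_A = (-0.5709,25.5064)
T_B = V + ((C−V)·d_B)·d_B = V + 22.3150·d_B = (-22.8115,10.7538)
sweep = 180° − θ = 106.5468°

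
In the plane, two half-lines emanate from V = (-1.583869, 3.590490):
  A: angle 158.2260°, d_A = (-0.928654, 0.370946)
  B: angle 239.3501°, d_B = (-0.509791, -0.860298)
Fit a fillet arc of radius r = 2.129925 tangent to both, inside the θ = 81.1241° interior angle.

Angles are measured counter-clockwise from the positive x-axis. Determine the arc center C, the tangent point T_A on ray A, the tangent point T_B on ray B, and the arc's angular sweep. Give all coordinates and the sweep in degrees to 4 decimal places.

center=(-4.6848,2.5356) T_A=(-3.8947,4.5135) T_B=(-2.8524,1.4498) sweep=98.8759

bisector direction at 198.7880° = (-0.946716,-0.322068)
center distance |VC| = r/sin(θ/2) = 2.129925/sin(40.5620°) = 3.275441
C = V + |VC|·bis = (-4.6848,2.5356)
T_A = V + ((C−V)·d_A)·d_A = V + 2.4884·d_A = (-3.8947,4.5135)
T_B = V + ((C−V)·d_B)·d_B = V + 2.4884·d_B = (-2.8524,1.4498)
sweep = 180° − θ = 98.8759°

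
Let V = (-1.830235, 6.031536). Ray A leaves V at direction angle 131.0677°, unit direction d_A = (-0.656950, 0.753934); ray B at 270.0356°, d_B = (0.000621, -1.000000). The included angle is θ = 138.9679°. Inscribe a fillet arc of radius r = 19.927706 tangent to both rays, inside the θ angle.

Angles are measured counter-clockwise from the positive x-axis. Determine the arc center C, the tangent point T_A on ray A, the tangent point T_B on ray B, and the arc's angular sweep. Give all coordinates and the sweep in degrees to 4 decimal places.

center=(-21.7533,-1.4379) T_A=(-6.7291,11.6536) T_B=(-1.8256,-1.4255) sweep=41.0321

bisector direction at 200.5516° = (-0.936356,-0.351052)
center distance |VC| = r/sin(θ/2) = 19.927706/sin(69.4839°) = 21.277235
C = V + |VC|·bis = (-21.7533,-1.4379)
T_A = V + ((C−V)·d_A)·d_A = V + 7.4570·d_A = (-6.7291,11.6536)
T_B = V + ((C−V)·d_B)·d_B = V + 7.4570·d_B = (-1.8256,-1.4255)
sweep = 180° − θ = 41.0321°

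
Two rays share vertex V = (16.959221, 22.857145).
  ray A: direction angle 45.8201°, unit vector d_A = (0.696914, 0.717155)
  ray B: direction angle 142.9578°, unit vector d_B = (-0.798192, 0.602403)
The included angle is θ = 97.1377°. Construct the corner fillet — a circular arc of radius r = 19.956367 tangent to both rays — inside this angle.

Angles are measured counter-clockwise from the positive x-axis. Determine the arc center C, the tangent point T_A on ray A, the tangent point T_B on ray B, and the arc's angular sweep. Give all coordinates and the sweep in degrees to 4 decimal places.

center=(14.9223,49.3964) T_A=(29.2341,35.4885) T_B=(2.9005,33.4674) sweep=82.8623

bisector direction at 94.3890° = (-0.076527,0.997068)
center distance |VC| = r/sin(θ/2) = 19.956367/sin(48.5688°) = 26.617311
C = V + |VC|·bis = (14.9223,49.3964)
T_A = V + ((C−V)·d_A)·d_A = V + 17.6132·d_A = (29.2341,35.4885)
T_B = V + ((C−V)·d_B)·d_B = V + 17.6132·d_B = (2.9005,33.4674)
sweep = 180° − θ = 82.8623°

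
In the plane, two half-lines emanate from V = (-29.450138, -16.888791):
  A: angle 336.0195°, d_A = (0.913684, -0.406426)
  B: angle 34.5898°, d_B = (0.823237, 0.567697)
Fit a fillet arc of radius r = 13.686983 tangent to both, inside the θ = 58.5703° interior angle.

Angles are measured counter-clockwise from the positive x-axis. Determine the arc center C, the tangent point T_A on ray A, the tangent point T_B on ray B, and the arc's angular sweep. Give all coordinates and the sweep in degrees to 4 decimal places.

center=(-1.5892,-14.3019) T_A=(-7.1519,-26.8075) T_B=(-9.3592,-3.0343) sweep=121.4297

bisector direction at 5.3047° = (0.995717,0.092451)
center distance |VC| = r/sin(θ/2) = 13.686983/sin(29.2852°) = 27.980790
C = V + |VC|·bis = (-1.5892,-14.3019)
T_A = V + ((C−V)·d_A)·d_A = V + 24.4047·d_A = (-7.1519,-26.8075)
T_B = V + ((C−V)·d_B)·d_B = V + 24.4047·d_B = (-9.3592,-3.0343)
sweep = 180° − θ = 121.4297°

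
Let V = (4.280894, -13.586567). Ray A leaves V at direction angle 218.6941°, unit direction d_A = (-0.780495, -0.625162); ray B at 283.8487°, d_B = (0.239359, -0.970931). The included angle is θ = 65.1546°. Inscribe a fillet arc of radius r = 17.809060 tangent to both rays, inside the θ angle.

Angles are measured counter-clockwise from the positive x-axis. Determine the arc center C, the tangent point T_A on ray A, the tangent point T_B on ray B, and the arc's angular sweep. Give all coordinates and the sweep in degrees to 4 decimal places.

bisector direction at 251.2714° = (-0.321086,-0.947050)
center distance |VC| = r/sin(θ/2) = 17.809060/sin(32.5773°) = 33.075478
C = V + |VC|·bis = (-6.3392,-44.9107)
T_A = V + ((C−V)·d_A)·d_A = V + 27.8716·d_A = (-17.4727,-31.0108)
T_B = V + ((C−V)·d_B)·d_B = V + 27.8716·d_B = (10.9522,-40.6479)
sweep = 180° − θ = 114.8454°

center=(-6.3392,-44.9107) T_A=(-17.4727,-31.0108) T_B=(10.9522,-40.6479) sweep=114.8454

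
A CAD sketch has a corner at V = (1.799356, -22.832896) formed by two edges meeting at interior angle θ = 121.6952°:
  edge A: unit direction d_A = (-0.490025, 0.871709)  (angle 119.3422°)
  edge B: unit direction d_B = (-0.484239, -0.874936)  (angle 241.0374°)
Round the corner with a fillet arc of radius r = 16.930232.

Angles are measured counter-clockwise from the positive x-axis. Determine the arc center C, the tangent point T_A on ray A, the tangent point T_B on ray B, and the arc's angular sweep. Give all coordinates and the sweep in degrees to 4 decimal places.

bisector direction at 180.1898° = (-0.999995,-0.003313)
center distance |VC| = r/sin(θ/2) = 16.930232/sin(60.8476°) = 19.385901
C = V + |VC|·bis = (-17.5864,-22.8971)
T_A = V + ((C−V)·d_A)·d_A = V + 9.4435·d_A = (-2.8282,-14.6009)
T_B = V + ((C−V)·d_B)·d_B = V + 9.4435·d_B = (-2.7736,-31.0954)
sweep = 180° − θ = 58.3048°

center=(-17.5864,-22.8971) T_A=(-2.8282,-14.6009) T_B=(-2.7736,-31.0954) sweep=58.3048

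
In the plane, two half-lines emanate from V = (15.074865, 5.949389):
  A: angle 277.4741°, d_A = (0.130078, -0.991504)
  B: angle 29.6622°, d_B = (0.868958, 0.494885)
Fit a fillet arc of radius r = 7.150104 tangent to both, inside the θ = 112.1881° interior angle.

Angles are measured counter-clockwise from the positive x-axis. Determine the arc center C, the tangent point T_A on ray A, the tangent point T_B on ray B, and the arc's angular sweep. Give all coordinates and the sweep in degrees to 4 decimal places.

bisector direction at 333.5682° = (0.895464,-0.445133)
center distance |VC| = r/sin(θ/2) = 7.150104/sin(56.0941°) = 8.615057
C = V + |VC|·bis = (22.7893,2.1145)
T_A = V + ((C−V)·d_A)·d_A = V + 4.8057·d_A = (15.7000,1.1845)
T_B = V + ((C−V)·d_B)·d_B = V + 4.8057·d_B = (19.2509,8.3277)
sweep = 180° − θ = 67.8119°

center=(22.7893,2.1145) T_A=(15.7000,1.1845) T_B=(19.2509,8.3277) sweep=67.8119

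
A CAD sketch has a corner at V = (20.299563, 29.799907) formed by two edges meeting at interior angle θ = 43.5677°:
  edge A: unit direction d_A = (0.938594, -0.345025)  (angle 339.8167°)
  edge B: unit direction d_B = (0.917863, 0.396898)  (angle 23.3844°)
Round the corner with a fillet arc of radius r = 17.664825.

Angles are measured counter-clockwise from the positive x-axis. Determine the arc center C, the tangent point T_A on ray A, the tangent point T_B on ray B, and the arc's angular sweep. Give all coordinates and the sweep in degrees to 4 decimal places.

bisector direction at 1.6005° = (0.999610,0.027931)
center distance |VC| = r/sin(θ/2) = 17.664825/sin(21.7839°) = 47.600470
C = V + |VC|·bis = (67.8815,31.1294)
T_A = V + ((C−V)·d_A)·d_A = V + 44.2013·d_A = (61.7867,14.5494)
T_B = V + ((C−V)·d_B)·d_B = V + 44.2013·d_B = (60.8703,47.3433)
sweep = 180° − θ = 136.4323°

center=(67.8815,31.1294) T_A=(61.7867,14.5494) T_B=(60.8703,47.3433) sweep=136.4323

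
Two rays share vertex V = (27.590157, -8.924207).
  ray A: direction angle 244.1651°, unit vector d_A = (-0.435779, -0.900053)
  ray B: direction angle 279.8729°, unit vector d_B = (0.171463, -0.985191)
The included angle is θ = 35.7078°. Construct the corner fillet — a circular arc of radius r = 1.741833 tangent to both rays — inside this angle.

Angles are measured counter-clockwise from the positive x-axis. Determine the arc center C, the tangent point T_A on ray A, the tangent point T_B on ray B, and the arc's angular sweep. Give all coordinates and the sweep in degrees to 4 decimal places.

bisector direction at 262.0190° = (-0.138845,-0.990314)
center distance |VC| = r/sin(θ/2) = 1.741833/sin(17.8539°) = 5.681294
C = V + |VC|·bis = (26.8013,-14.5505)
T_A = V + ((C−V)·d_A)·d_A = V + 5.4077·d_A = (25.2336,-13.7914)
T_B = V + ((C−V)·d_B)·d_B = V + 5.4077·d_B = (28.5174,-14.2518)
sweep = 180° − θ = 144.2922°

center=(26.8013,-14.5505) T_A=(25.2336,-13.7914) T_B=(28.5174,-14.2518) sweep=144.2922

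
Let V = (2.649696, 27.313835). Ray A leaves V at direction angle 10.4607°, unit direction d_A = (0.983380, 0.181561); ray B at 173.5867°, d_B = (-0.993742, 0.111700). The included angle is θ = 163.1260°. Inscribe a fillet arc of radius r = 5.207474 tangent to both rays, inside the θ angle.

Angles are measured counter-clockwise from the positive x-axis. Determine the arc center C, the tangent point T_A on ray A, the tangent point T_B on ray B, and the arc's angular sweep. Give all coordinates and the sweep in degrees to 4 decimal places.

bisector direction at 92.0237° = (-0.035313,0.999376)
center distance |VC| = r/sin(θ/2) = 5.207474/sin(81.5630°) = 5.264447
C = V + |VC|·bis = (2.4638,32.5750)
T_A = V + ((C−V)·d_A)·d_A = V + 0.7724·d_A = (3.4093,27.4541)
T_B = V + ((C−V)·d_B)·d_B = V + 0.7724·d_B = (1.8821,27.4001)
sweep = 180° − θ = 16.8740°

center=(2.4638,32.5750) T_A=(3.4093,27.4541) T_B=(1.8821,27.4001) sweep=16.8740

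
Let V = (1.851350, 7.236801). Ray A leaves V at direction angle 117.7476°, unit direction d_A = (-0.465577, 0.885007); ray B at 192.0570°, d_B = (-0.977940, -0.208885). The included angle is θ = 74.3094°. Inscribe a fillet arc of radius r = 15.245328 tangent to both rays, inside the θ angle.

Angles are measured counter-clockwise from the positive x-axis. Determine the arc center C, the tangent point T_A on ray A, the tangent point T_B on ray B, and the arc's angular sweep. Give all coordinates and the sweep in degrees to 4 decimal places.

bisector direction at 154.9023° = (-0.905586,0.424163)
center distance |VC| = r/sin(θ/2) = 15.245328/sin(37.1547°) = 25.241898
C = V + |VC|·bis = (-21.0074,17.9435)
T_A = V + ((C−V)·d_A)·d_A = V + 20.1180·d_A = (-7.5151,25.0414)
T_B = V + ((C−V)·d_B)·d_B = V + 20.1180·d_B = (-17.8228,3.0345)
sweep = 180° − θ = 105.6906°

center=(-21.0074,17.9435) T_A=(-7.5151,25.0414) T_B=(-17.8228,3.0345) sweep=105.6906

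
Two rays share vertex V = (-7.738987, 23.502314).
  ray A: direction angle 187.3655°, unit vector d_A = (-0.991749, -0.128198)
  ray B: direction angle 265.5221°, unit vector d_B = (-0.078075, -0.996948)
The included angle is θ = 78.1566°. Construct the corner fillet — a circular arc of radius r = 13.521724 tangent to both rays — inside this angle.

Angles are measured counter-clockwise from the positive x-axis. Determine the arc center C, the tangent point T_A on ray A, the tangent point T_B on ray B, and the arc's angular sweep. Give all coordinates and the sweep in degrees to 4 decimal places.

center=(-22.5195,7.9575) T_A=(-24.2529,21.3676) T_B=(-9.0390,6.9018) sweep=101.8434

bisector direction at 226.4438° = (-0.689066,-0.724699)
center distance |VC| = r/sin(θ/2) = 13.521724/sin(39.0783°) = 21.450053
C = V + |VC|·bis = (-22.5195,7.9575)
T_A = V + ((C−V)·d_A)·d_A = V + 16.6514·d_A = (-24.2529,21.3676)
T_B = V + ((C−V)·d_B)·d_B = V + 16.6514·d_B = (-9.0390,6.9018)
sweep = 180° − θ = 101.8434°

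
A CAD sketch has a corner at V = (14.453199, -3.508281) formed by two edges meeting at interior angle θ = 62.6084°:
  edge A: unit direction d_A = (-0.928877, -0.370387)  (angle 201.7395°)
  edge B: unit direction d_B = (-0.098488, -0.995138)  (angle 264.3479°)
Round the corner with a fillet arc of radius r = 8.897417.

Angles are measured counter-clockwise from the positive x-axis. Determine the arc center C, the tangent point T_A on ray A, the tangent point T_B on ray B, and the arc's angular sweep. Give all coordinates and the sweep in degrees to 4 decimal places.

center=(4.1580,-17.1921) T_A=(0.8625,-8.9275) T_B=(13.0122,-18.0684) sweep=117.3916

bisector direction at 233.0437° = (-0.601206,-0.799094)
center distance |VC| = r/sin(θ/2) = 8.897417/sin(31.3042°) = 17.124191
C = V + |VC|·bis = (4.1580,-17.1921)
T_A = V + ((C−V)·d_A)·d_A = V + 14.6313·d_A = (0.8625,-8.9275)
T_B = V + ((C−V)·d_B)·d_B = V + 14.6313·d_B = (13.0122,-18.0684)
sweep = 180° − θ = 117.3916°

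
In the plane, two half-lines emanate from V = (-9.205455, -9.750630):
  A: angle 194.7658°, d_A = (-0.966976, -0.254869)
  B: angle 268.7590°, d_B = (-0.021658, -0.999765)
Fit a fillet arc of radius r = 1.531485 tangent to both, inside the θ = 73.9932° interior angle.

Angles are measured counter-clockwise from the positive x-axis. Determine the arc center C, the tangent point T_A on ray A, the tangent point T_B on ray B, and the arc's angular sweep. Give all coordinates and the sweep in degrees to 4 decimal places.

bisector direction at 231.7624° = (-0.618924,-0.785451)
center distance |VC| = r/sin(θ/2) = 1.531485/sin(36.9966°) = 2.544977
C = V + |VC|·bis = (-10.7806,-11.7496)
T_A = V + ((C−V)·d_A)·d_A = V + 2.0326·d_A = (-11.1709,-10.2687)
T_B = V + ((C−V)·d_B)·d_B = V + 2.0326·d_B = (-9.2495,-11.7828)
sweep = 180° − θ = 106.0068°

center=(-10.7806,-11.7496) T_A=(-11.1709,-10.2687) T_B=(-9.2495,-11.7828) sweep=106.0068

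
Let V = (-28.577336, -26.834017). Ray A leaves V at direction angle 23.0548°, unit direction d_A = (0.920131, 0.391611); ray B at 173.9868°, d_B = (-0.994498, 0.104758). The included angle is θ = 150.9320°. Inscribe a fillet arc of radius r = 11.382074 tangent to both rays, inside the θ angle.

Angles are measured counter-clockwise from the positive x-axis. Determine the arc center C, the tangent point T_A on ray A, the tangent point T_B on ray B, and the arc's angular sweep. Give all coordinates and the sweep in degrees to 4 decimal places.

bisector direction at 98.5208° = (-0.148168,0.988962)
center distance |VC| = r/sin(θ/2) = 11.382074/sin(75.4660°) = 11.758354
C = V + |VC|·bis = (-30.3196,-15.2054)
T_A = V + ((C−V)·d_A)·d_A = V + 2.9508·d_A = (-25.8622,-25.6784)
T_B = V + ((C−V)·d_B)·d_B = V + 2.9508·d_B = (-31.5119,-26.5249)
sweep = 180° − θ = 29.0680°

center=(-30.3196,-15.2054) T_A=(-25.8622,-25.6784) T_B=(-31.5119,-26.5249) sweep=29.0680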